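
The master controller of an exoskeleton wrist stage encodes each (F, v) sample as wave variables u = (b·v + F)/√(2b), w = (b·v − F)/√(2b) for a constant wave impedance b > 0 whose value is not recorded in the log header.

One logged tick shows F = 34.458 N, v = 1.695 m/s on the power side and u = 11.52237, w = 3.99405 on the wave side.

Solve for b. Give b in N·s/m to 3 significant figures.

b = 41.9 N·s/m

u + w = 15.51642;  u + w = √(2b)·v, so √(2b) = 15.51642/1.695 = 9.15423.
b = (√(2b))²/2 = 83.79993/2 = 41.89996.
(Check via u − w = 2F/√(2b): u − w = 7.52832, 2F/√(2b) = 7.52832.)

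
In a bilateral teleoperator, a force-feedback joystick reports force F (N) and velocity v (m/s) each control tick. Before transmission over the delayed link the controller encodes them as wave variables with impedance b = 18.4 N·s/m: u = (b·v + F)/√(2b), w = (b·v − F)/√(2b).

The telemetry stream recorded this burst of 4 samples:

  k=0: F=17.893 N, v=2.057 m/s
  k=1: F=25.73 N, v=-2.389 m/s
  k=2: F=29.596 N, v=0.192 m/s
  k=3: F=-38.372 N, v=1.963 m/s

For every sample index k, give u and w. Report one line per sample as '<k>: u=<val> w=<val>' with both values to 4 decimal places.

k=0: b·v=18.4×2.057=37.8488; √(2b)=6.0663; u=(37.8488+17.893)/6.0663=9.1888, w=(37.8488−17.893)/6.0663=3.2896
k=1: b·v=18.4×(-2.389)=-43.9576; √(2b)=6.0663; u=(-43.9576+25.73)/6.0663=-3.0047, w=(-43.9576−25.73)/6.0663=-11.4877
k=2: b·v=18.4×0.192=3.5328; √(2b)=6.0663; u=(3.5328+29.596)/6.0663=5.4611, w=(3.5328−29.596)/6.0663=-4.2964
k=3: b·v=18.4×1.963=36.1192; √(2b)=6.0663; u=(36.1192+(-38.372))/6.0663=-0.3714, w=(36.1192−(-38.372))/6.0663=12.2795

0: u=9.1888 w=3.2896
1: u=-3.0047 w=-11.4877
2: u=5.4611 w=-4.2964
3: u=-0.3714 w=12.2795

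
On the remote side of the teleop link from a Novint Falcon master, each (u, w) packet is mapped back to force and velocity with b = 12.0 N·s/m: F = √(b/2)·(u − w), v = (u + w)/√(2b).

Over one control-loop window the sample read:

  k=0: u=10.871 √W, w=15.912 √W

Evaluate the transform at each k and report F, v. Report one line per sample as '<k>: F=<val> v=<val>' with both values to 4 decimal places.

0: F=-12.3479 v=5.4671

k=0: u−w=-5.0410, u+w=26.7830; √(b/2)=2.4495, √(2b)=4.8990; F=2.4495×(-5.041)=-12.3479, v=26.7830/4.8990=5.4671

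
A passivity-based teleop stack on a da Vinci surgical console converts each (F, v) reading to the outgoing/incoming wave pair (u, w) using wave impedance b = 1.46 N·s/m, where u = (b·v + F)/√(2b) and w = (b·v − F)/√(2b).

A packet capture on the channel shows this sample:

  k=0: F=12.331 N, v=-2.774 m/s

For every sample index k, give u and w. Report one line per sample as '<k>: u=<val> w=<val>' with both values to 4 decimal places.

0: u=4.8461 w=-9.5863

k=0: b·v=1.46×(-2.774)=-4.0500; √(2b)=1.7088; u=(-4.0500+12.331)/1.7088=4.8461, w=(-4.0500−12.331)/1.7088=-9.5863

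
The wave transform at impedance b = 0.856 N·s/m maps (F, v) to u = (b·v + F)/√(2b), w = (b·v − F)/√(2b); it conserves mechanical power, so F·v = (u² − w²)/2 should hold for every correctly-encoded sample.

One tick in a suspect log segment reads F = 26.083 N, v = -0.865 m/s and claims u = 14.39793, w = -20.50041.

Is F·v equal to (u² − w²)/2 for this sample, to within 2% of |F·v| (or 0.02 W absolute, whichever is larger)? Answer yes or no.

F·v = 26.083×(-0.865) = -22.5618 W.
(u² − w²)/2 = (207.3004 − 420.2668)/2 = -106.4832 W.
|Δ| = 83.9214;  2% of max(1, |F·v|) = 0.4512.

no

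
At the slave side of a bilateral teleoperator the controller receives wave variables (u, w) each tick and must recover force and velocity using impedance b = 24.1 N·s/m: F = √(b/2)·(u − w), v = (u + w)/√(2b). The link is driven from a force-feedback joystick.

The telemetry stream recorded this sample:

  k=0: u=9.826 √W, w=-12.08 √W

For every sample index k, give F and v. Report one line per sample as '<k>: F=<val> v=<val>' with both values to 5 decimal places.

k=0: u−w=21.90600, u+w=-2.25400; √(b/2)=3.47131, √(2b)=6.94262; F=3.47131×21.906=76.04254, v=-2.25400/6.94262=-0.32466

0: F=76.04254 v=-0.32466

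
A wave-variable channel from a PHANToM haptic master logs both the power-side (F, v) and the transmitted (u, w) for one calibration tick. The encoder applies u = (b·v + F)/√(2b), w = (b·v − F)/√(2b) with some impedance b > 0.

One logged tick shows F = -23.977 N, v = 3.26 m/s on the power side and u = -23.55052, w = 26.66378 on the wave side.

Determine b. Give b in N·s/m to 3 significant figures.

u + w = 3.11326;  u + w = √(2b)·v, so √(2b) = 3.11326/3.26 = 0.95499.
b = (√(2b))²/2 = 0.91200/2 = 0.45600.
(Check via u − w = 2F/√(2b): u − w = -50.21430, 2F/√(2b) = -50.21426.)

b = 0.456 N·s/m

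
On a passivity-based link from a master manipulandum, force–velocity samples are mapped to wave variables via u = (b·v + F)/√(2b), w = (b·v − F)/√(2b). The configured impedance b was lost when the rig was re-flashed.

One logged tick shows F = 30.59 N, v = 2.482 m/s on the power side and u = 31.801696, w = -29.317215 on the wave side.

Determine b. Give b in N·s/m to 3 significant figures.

u + w = 2.484481;  u + w = √(2b)·v, so √(2b) = 2.484481/2.482 = 1.001000.
b = (√(2b))²/2 = 1.002000/2 = 0.501000.
(Check via u − w = 2F/√(2b): u − w = 61.118911, 2F/√(2b) = 61.118906.)

b = 0.501 N·s/m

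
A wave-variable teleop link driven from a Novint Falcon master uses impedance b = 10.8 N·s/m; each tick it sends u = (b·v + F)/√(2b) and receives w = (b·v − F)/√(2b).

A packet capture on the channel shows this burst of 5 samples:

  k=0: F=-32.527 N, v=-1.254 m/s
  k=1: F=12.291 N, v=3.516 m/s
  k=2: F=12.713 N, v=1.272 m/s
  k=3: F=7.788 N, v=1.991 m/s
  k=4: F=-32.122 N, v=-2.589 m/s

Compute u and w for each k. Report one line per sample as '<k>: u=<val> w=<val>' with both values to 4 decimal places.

0: u=-9.9127 w=4.0847
1: u=10.8150 w=5.5258
2: u=5.6913 w=0.2205
3: u=6.3024 w=2.9510
4: u=-12.9278 w=0.8953

k=0: b·v=10.8×(-1.254)=-13.5432; √(2b)=4.6476; u=(-13.5432+(-32.527))/4.6476=-9.9127, w=(-13.5432−(-32.527))/4.6476=4.0847
k=1: b·v=10.8×3.516=37.9728; √(2b)=4.6476; u=(37.9728+12.291)/4.6476=10.8150, w=(37.9728−12.291)/4.6476=5.5258
k=2: b·v=10.8×1.272=13.7376; √(2b)=4.6476; u=(13.7376+12.713)/4.6476=5.6913, w=(13.7376−12.713)/4.6476=0.2205
k=3: b·v=10.8×1.991=21.5028; √(2b)=4.6476; u=(21.5028+7.788)/4.6476=6.3024, w=(21.5028−7.788)/4.6476=2.9510
k=4: b·v=10.8×(-2.589)=-27.9612; √(2b)=4.6476; u=(-27.9612+(-32.122))/4.6476=-12.9278, w=(-27.9612−(-32.122))/4.6476=0.8953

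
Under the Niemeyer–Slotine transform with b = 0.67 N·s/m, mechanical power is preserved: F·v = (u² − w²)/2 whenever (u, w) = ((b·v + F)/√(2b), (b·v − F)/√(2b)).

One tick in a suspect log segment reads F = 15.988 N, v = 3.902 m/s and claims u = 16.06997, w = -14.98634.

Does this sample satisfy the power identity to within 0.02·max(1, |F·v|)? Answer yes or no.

F·v = 15.988×3.902 = 62.38518 W.
(u² − w²)/2 = (258.24394 − 224.59039)/2 = 16.82677 W.
|Δ| = 45.55840;  2% of max(1, |F·v|) = 1.24770.

no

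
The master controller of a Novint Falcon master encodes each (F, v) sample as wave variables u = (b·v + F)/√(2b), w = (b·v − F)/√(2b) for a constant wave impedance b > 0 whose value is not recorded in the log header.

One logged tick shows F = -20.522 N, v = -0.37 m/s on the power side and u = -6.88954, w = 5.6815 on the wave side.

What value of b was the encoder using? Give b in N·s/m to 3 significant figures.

u + w = -1.20804;  u + w = √(2b)·v, so √(2b) = -1.20804/(-0.37) = 3.26497.
b = (√(2b))²/2 = 10.66005/2 = 5.33002.
(Check via u − w = 2F/√(2b): u − w = -12.57104, 2F/√(2b) = -12.57101.)

b = 5.33 N·s/m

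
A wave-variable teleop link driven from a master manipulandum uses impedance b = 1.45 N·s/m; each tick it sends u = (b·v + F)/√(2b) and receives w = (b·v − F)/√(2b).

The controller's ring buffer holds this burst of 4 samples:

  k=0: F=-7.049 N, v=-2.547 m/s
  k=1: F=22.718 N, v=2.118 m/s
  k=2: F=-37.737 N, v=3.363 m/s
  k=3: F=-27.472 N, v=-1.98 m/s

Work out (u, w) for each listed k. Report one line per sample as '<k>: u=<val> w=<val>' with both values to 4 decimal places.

k=0: b·v=1.45×(-2.547)=-3.6932; √(2b)=1.7029; u=(-3.6932+(-7.049))/1.7029=-6.3080, w=(-3.6932−(-7.049))/1.7029=1.9706
k=1: b·v=1.45×2.118=3.0711; √(2b)=1.7029; u=(3.0711+22.718)/1.7029=15.1439, w=(3.0711−22.718)/1.7029=-11.5371
k=2: b·v=1.45×3.363=4.8763; √(2b)=1.7029; u=(4.8763+(-37.737))/1.7029=-19.2964, w=(4.8763−(-37.737))/1.7029=25.0234
k=3: b·v=1.45×(-1.98)=-2.8710; √(2b)=1.7029; u=(-2.8710+(-27.472))/1.7029=-17.8180, w=(-2.8710−(-27.472))/1.7029=14.4462

0: u=-6.3080 w=1.9706
1: u=15.1439 w=-11.5371
2: u=-19.2964 w=25.0234
3: u=-17.8180 w=14.4462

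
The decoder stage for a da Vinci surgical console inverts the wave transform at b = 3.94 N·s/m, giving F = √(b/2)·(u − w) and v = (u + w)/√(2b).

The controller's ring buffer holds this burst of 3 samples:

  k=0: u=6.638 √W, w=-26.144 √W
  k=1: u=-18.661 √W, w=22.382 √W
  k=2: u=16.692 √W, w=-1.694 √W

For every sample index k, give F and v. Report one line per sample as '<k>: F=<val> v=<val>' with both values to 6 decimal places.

k=0: u−w=32.782000, u+w=-19.506000; √(b/2)=1.403567, √(2b)=2.807134; F=1.403567×32.782=46.011730, v=-19.506000/2.807134=-6.948725
k=1: u−w=-41.043000, u+w=3.721000; √(b/2)=1.403567, √(2b)=2.807134; F=1.403567×(-41.043)=-57.606596, v=3.721000/2.807134=1.325551
k=2: u−w=18.386000, u+w=14.998000; √(b/2)=1.403567, √(2b)=2.807134; F=1.403567×18.386=25.805981, v=14.998000/2.807134=5.342816

0: F=46.011730 v=-6.948725
1: F=-57.606596 v=1.325551
2: F=25.805981 v=5.342816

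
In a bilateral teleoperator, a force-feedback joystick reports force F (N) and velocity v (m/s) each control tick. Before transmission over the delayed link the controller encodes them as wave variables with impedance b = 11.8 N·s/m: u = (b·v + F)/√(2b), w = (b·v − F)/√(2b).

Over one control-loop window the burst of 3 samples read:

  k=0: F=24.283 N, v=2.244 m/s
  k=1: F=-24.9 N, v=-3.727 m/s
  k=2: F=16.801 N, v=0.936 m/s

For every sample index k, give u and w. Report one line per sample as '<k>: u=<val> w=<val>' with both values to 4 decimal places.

k=0: b·v=11.8×2.244=26.4792; √(2b)=4.8580; u=(26.4792+24.283)/4.8580=10.4492, w=(26.4792−24.283)/4.8580=0.4521
k=1: b·v=11.8×(-3.727)=-43.9786; √(2b)=4.8580; u=(-43.9786+(-24.9))/4.8580=-14.1784, w=(-43.9786−(-24.9))/4.8580=-3.9273
k=2: b·v=11.8×0.936=11.0448; √(2b)=4.8580; u=(11.0448+16.801)/4.8580=5.7320, w=(11.0448−16.801)/4.8580=-1.1849

0: u=10.4492 w=0.4521
1: u=-14.1784 w=-3.9273
2: u=5.7320 w=-1.1849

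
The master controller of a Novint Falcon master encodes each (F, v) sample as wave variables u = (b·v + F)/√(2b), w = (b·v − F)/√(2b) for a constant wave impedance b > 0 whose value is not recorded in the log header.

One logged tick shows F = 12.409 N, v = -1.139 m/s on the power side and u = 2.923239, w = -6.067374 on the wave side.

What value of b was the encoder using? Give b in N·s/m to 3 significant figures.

u + w = -3.144135;  u + w = √(2b)·v, so √(2b) = -3.144135/(-1.139) = 2.760435.
b = (√(2b))²/2 = 7.619999/2 = 3.810000.
(Check via u − w = 2F/√(2b): u − w = 8.990613, 2F/√(2b) = 8.990613.)

b = 3.81 N·s/m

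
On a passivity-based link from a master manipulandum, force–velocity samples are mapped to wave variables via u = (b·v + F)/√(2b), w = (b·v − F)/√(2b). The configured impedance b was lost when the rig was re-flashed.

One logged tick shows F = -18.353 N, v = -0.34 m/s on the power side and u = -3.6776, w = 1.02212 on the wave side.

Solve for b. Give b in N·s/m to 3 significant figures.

u + w = -2.65548;  u + w = √(2b)·v, so √(2b) = -2.65548/(-0.34) = 7.81024.
b = (√(2b))²/2 = 60.99978/2 = 30.49989.
(Check via u − w = 2F/√(2b): u − w = -4.69972, 2F/√(2b) = -4.69973.)

b = 30.5 N·s/m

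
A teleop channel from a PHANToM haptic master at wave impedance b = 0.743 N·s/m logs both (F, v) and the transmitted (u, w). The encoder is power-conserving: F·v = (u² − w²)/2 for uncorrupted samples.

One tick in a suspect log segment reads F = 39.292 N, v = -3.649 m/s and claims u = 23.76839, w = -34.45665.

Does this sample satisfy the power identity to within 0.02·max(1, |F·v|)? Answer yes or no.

F·v = 39.292×(-3.649) = -143.3765 W.
(u² − w²)/2 = (564.9364 − 1187.2607)/2 = -311.1622 W.
|Δ| = 167.7857;  2% of max(1, |F·v|) = 2.8675.

no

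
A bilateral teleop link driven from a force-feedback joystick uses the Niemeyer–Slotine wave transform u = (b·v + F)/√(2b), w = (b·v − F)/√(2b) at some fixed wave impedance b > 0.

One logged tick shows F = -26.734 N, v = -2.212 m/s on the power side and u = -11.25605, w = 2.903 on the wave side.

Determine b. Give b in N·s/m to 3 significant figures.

b = 7.13 N·s/m

u + w = -8.35305;  u + w = √(2b)·v, so √(2b) = -8.35305/(-2.212) = 3.77624.
b = (√(2b))²/2 = 14.26001/2 = 7.13001.
(Check via u − w = 2F/√(2b): u − w = -14.15905, 2F/√(2b) = -14.15905.)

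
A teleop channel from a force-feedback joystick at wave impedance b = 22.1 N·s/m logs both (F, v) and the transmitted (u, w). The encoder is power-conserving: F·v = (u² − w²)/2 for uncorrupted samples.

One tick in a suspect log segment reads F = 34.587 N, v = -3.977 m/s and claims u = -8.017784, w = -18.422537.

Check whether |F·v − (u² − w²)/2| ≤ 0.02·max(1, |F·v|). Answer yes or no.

yes

F·v = 34.587×(-3.977) = -137.552499 W.
(u² − w²)/2 = (64.284860 − 339.389870)/2 = -137.552505 W.
|Δ| = 0.000006;  2% of max(1, |F·v|) = 2.751050.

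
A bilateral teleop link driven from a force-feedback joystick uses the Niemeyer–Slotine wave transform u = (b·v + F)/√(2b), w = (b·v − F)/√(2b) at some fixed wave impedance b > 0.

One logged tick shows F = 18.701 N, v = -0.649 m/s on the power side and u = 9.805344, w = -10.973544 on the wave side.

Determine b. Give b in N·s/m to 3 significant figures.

b = 1.62 N·s/m

u + w = -1.168200;  u + w = √(2b)·v, so √(2b) = -1.168200/(-0.649) = 1.800000.
b = (√(2b))²/2 = 3.240000/2 = 1.620000.
(Check via u − w = 2F/√(2b): u − w = 20.778888, 2F/√(2b) = 20.778889.)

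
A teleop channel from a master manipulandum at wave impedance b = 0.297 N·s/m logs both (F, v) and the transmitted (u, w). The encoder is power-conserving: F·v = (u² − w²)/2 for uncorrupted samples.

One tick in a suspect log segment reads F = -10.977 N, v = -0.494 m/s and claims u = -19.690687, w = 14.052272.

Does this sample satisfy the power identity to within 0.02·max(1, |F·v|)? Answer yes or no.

F·v = (-10.977)×(-0.494) = 5.422638 W.
(u² − w²)/2 = (387.723155 − 197.466348)/2 = 95.128403 W.
|Δ| = 89.705765;  2% of max(1, |F·v|) = 0.108453.

no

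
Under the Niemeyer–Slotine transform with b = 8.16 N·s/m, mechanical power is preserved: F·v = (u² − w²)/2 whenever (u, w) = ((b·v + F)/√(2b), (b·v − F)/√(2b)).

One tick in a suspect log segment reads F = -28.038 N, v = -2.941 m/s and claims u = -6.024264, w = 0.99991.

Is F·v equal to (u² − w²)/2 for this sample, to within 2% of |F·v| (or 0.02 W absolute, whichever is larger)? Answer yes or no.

F·v = (-28.038)×(-2.941) = 82.459758 W.
(u² − w²)/2 = (36.291757 − 0.999820)/2 = 17.645968 W.
|Δ| = 64.813790;  2% of max(1, |F·v|) = 1.649195.

no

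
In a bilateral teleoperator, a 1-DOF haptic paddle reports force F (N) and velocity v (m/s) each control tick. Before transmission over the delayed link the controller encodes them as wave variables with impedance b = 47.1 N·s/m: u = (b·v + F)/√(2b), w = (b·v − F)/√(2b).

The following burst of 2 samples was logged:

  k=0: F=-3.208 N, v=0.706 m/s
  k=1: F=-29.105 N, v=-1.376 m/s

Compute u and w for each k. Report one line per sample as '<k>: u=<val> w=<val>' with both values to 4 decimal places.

0: u=3.0956 w=3.7566
1: u=-9.6763 w=-3.6787

k=0: b·v=47.1×0.706=33.2526; √(2b)=9.7057; u=(33.2526+(-3.208))/9.7057=3.0956, w=(33.2526−(-3.208))/9.7057=3.7566
k=1: b·v=47.1×(-1.376)=-64.8096; √(2b)=9.7057; u=(-64.8096+(-29.105))/9.7057=-9.6763, w=(-64.8096−(-29.105))/9.7057=-3.6787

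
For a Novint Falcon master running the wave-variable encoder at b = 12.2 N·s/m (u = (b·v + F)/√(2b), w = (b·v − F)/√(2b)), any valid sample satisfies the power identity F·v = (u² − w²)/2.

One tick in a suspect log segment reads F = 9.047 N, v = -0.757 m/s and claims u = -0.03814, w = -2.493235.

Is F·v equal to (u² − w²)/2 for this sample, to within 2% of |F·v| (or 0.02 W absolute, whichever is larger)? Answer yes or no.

F·v = 9.047×(-0.757) = -6.848579 W.
(u² − w²)/2 = (0.001455 − 6.216221)/2 = -3.107383 W.
|Δ| = 3.741196;  2% of max(1, |F·v|) = 0.136972.

no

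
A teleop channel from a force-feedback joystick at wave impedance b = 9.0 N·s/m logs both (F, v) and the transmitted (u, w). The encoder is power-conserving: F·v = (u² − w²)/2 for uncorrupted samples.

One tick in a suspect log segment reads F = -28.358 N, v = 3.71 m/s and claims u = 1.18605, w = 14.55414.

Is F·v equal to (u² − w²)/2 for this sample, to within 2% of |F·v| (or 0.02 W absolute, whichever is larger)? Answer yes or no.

yes

F·v = (-28.358)×3.71 = -105.2082 W.
(u² − w²)/2 = (1.4067 − 211.8230)/2 = -105.2081 W.
|Δ| = 0.0000;  2% of max(1, |F·v|) = 2.1042.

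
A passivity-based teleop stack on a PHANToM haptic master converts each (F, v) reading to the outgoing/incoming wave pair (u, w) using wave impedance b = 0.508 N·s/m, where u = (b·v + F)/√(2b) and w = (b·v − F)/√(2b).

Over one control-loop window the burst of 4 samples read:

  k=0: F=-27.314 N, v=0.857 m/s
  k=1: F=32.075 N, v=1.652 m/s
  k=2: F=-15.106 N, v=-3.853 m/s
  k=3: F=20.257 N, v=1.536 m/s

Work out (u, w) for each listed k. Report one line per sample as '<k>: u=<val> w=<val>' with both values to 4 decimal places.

0: u=-26.6662 w=27.5300
1: u=32.6540 w=-30.9889
2: u=-16.9284 w=13.0447
3: u=20.8710 w=-19.3227

k=0: b·v=0.508×0.857=0.4354; √(2b)=1.0080; u=(0.4354+(-27.314))/1.0080=-26.6662, w=(0.4354−(-27.314))/1.0080=27.5300
k=1: b·v=0.508×1.652=0.8392; √(2b)=1.0080; u=(0.8392+32.075)/1.0080=32.6540, w=(0.8392−32.075)/1.0080=-30.9889
k=2: b·v=0.508×(-3.853)=-1.9573; √(2b)=1.0080; u=(-1.9573+(-15.106))/1.0080=-16.9284, w=(-1.9573−(-15.106))/1.0080=13.0447
k=3: b·v=0.508×1.536=0.7803; √(2b)=1.0080; u=(0.7803+20.257)/1.0080=20.8710, w=(0.7803−20.257)/1.0080=-19.3227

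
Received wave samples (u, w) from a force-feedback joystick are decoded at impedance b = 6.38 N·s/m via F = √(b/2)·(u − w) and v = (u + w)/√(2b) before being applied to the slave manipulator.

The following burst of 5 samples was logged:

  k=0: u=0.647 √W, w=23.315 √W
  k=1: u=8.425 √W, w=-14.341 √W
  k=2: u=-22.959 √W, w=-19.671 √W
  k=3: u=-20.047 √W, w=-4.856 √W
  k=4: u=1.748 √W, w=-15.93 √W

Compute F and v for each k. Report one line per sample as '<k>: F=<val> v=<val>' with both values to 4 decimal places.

0: F=-40.4863 v=6.7081
1: F=40.6614 v=-1.6562
2: F=-5.8726 v=-11.9341
3: F=-27.1320 v=-6.9715
4: F=31.5739 v=-3.9702

k=0: u−w=-22.6680, u+w=23.9620; √(b/2)=1.7861, √(2b)=3.5721; F=1.7861×(-22.668)=-40.4863, v=23.9620/3.5721=6.7081
k=1: u−w=22.7660, u+w=-5.9160; √(b/2)=1.7861, √(2b)=3.5721; F=1.7861×22.766=40.6614, v=-5.9160/3.5721=-1.6562
k=2: u−w=-3.2880, u+w=-42.6300; √(b/2)=1.7861, √(2b)=3.5721; F=1.7861×(-3.288)=-5.8726, v=-42.6300/3.5721=-11.9341
k=3: u−w=-15.1910, u+w=-24.9030; √(b/2)=1.7861, √(2b)=3.5721; F=1.7861×(-15.191)=-27.1320, v=-24.9030/3.5721=-6.9715
k=4: u−w=17.6780, u+w=-14.1820; √(b/2)=1.7861, √(2b)=3.5721; F=1.7861×17.678=31.5739, v=-14.1820/3.5721=-3.9702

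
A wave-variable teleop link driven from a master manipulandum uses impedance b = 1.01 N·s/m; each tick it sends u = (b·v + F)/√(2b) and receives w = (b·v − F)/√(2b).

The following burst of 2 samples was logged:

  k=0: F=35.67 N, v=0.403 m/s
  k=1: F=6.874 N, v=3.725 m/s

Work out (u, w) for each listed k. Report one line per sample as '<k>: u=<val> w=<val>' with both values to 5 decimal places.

k=0: b·v=1.01×0.403=0.40703; √(2b)=1.42127; u=(0.40703+35.67)/1.42127=25.38371, w=(0.40703−35.67)/1.42127=-24.81094
k=1: b·v=1.01×3.725=3.76225; √(2b)=1.42127; u=(3.76225+6.874)/1.42127=7.48364, w=(3.76225−6.874)/1.42127=-2.18942

0: u=25.38371 w=-24.81094
1: u=7.48364 w=-2.18942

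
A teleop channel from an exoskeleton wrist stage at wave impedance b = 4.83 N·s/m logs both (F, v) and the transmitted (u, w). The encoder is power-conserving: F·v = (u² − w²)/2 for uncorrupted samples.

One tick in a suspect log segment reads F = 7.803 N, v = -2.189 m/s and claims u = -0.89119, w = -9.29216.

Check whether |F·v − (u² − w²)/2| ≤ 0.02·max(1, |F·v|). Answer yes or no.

no

F·v = 7.803×(-2.189) = -17.0808 W.
(u² − w²)/2 = (0.7942 − 86.3442)/2 = -42.7750 W.
|Δ| = 25.6942;  2% of max(1, |F·v|) = 0.3416.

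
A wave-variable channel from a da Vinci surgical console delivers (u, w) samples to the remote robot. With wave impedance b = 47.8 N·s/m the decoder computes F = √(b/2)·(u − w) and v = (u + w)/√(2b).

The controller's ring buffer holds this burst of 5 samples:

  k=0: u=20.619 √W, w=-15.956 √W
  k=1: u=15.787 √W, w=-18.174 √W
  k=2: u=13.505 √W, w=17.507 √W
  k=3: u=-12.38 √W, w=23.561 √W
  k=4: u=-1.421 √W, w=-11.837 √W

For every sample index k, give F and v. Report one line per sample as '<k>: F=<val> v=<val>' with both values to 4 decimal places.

k=0: u−w=36.5750, u+w=4.6630; √(b/2)=4.8888, √(2b)=9.7775; F=4.8888×36.575=178.8065, v=4.6630/9.7775=0.4769
k=1: u−w=33.9610, u+w=-2.3870; √(b/2)=4.8888, √(2b)=9.7775; F=4.8888×33.961=166.0273, v=-2.3870/9.7775=-0.2441
k=2: u−w=-4.0020, u+w=31.0120; √(b/2)=4.8888, √(2b)=9.7775; F=4.8888×(-4.002)=-19.5648, v=31.0120/9.7775=3.1718
k=3: u−w=-35.9410, u+w=11.1810; √(b/2)=4.8888, √(2b)=9.7775; F=4.8888×(-35.941)=-175.7070, v=11.1810/9.7775=1.1435
k=4: u−w=10.4160, u+w=-13.2580; √(b/2)=4.8888, √(2b)=9.7775; F=4.8888×10.416=50.9214, v=-13.2580/9.7775=-1.3560

0: F=178.8065 v=0.4769
1: F=166.0273 v=-0.2441
2: F=-19.5648 v=3.1718
3: F=-175.7070 v=1.1435
4: F=50.9214 v=-1.3560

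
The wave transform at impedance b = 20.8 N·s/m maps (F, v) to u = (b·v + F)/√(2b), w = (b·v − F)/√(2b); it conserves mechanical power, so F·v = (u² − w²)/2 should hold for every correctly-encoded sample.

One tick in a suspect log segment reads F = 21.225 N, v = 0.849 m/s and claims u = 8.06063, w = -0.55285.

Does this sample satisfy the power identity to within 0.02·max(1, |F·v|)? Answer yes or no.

F·v = 21.225×0.849 = 18.0200 W.
(u² − w²)/2 = (64.9738 − 0.3056)/2 = 32.3341 W.
|Δ| = 14.3140;  2% of max(1, |F·v|) = 0.3604.

no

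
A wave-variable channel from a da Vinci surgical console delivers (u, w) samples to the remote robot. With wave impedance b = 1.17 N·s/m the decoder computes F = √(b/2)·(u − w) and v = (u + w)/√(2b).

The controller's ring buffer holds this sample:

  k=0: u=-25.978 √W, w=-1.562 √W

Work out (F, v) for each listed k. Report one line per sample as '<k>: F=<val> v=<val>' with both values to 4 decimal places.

k=0: u−w=-24.4160, u+w=-27.5400; √(b/2)=0.7649, √(2b)=1.5297; F=0.7649×(-24.416)=-18.6746, v=-27.5400/1.5297=-18.0035

0: F=-18.6746 v=-18.0035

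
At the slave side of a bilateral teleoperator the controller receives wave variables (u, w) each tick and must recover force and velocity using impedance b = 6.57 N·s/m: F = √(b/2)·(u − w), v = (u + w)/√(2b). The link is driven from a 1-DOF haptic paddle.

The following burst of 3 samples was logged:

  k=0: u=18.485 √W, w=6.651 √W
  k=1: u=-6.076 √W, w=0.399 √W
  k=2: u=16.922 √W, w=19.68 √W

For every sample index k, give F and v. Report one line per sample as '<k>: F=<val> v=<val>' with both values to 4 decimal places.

0: F=21.4486 v=6.9342
1: F=-11.7357 v=-1.5661
2: F=-4.9988 v=10.0973

k=0: u−w=11.8340, u+w=25.1360; √(b/2)=1.8125, √(2b)=3.6249; F=1.8125×11.834=21.4486, v=25.1360/3.6249=6.9342
k=1: u−w=-6.4750, u+w=-5.6770; √(b/2)=1.8125, √(2b)=3.6249; F=1.8125×(-6.475)=-11.7357, v=-5.6770/3.6249=-1.5661
k=2: u−w=-2.7580, u+w=36.6020; √(b/2)=1.8125, √(2b)=3.6249; F=1.8125×(-2.758)=-4.9988, v=36.6020/3.6249=10.0973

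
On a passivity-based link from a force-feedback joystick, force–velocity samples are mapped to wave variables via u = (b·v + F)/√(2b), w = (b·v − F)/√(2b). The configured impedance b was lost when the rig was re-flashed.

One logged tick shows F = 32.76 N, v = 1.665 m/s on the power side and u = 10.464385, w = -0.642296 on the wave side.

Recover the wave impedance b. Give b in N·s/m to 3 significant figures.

b = 17.4 N·s/m

u + w = 9.822089;  u + w = √(2b)·v, so √(2b) = 9.822089/1.665 = 5.899153.
b = (√(2b))²/2 = 34.800001/2 = 17.400000.
(Check via u − w = 2F/√(2b): u − w = 11.106681, 2F/√(2b) = 11.106680.)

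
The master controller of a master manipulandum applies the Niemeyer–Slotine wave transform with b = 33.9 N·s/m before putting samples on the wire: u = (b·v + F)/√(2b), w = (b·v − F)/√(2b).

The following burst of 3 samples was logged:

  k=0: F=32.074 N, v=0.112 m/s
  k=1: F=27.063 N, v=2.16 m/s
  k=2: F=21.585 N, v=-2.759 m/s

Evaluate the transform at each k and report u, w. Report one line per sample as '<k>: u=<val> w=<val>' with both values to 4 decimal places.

k=0: b·v=33.9×0.112=3.7968; √(2b)=8.2341; u=(3.7968+32.074)/8.2341=4.3564, w=(3.7968−32.074)/8.2341=-3.4342
k=1: b·v=33.9×2.16=73.2240; √(2b)=8.2341; u=(73.2240+27.063)/8.2341=12.1795, w=(73.2240−27.063)/8.2341=5.6061
k=2: b·v=33.9×(-2.759)=-93.5301; √(2b)=8.2341; u=(-93.5301+21.585)/8.2341=-8.7375, w=(-93.5301−21.585)/8.2341=-13.9803

0: u=4.3564 w=-3.4342
1: u=12.1795 w=5.6061
2: u=-8.7375 w=-13.9803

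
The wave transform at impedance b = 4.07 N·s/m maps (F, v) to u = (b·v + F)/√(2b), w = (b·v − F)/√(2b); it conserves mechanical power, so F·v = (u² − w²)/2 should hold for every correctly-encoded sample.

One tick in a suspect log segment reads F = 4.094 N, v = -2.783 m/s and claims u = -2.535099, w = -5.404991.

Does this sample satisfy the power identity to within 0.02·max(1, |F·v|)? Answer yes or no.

yes

F·v = 4.094×(-2.783) = -11.393602 W.
(u² − w²)/2 = (6.426727 − 29.213928)/2 = -11.393600 W.
|Δ| = 0.000002;  2% of max(1, |F·v|) = 0.227872.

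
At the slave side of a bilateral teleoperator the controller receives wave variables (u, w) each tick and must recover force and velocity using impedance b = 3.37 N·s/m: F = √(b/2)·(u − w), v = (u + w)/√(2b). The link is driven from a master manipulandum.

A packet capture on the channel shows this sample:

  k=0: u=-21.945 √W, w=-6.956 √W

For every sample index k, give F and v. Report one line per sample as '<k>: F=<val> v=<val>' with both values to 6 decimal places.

0: F=-19.456854 v=-11.132249

k=0: u−w=-14.989000, u+w=-28.901000; √(b/2)=1.298075, √(2b)=2.596151; F=1.298075×(-14.989)=-19.456854, v=-28.901000/2.596151=-11.132249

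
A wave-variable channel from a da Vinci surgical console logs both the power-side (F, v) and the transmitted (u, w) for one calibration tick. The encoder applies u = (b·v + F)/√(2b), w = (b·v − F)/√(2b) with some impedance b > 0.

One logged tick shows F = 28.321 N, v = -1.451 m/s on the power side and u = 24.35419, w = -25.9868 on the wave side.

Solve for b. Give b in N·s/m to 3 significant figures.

b = 0.633 N·s/m

u + w = -1.63261;  u + w = √(2b)·v, so √(2b) = -1.63261/(-1.451) = 1.12516.
b = (√(2b))²/2 = 1.26599/2 = 0.63299.
(Check via u − w = 2F/√(2b): u − w = 50.34099, 2F/√(2b) = 50.34120.)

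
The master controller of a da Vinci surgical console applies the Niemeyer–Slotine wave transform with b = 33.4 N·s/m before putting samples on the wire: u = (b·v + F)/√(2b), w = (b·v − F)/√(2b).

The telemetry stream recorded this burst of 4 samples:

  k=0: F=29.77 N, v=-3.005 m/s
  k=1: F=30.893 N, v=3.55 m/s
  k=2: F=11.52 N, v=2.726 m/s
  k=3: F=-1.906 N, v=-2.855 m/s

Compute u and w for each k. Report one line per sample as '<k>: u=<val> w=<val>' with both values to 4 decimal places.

0: u=-8.6377 w=-15.9225
1: u=18.2871 w=10.7275
2: u=12.5495 w=9.7305
3: u=-11.9003 w=-11.4339

k=0: b·v=33.4×(-3.005)=-100.3670; √(2b)=8.1731; u=(-100.3670+29.77)/8.1731=-8.6377, w=(-100.3670−29.77)/8.1731=-15.9225
k=1: b·v=33.4×3.55=118.5700; √(2b)=8.1731; u=(118.5700+30.893)/8.1731=18.2871, w=(118.5700−30.893)/8.1731=10.7275
k=2: b·v=33.4×2.726=91.0484; √(2b)=8.1731; u=(91.0484+11.52)/8.1731=12.5495, w=(91.0484−11.52)/8.1731=9.7305
k=3: b·v=33.4×(-2.855)=-95.3570; √(2b)=8.1731; u=(-95.3570+(-1.906))/8.1731=-11.9003, w=(-95.3570−(-1.906))/8.1731=-11.4339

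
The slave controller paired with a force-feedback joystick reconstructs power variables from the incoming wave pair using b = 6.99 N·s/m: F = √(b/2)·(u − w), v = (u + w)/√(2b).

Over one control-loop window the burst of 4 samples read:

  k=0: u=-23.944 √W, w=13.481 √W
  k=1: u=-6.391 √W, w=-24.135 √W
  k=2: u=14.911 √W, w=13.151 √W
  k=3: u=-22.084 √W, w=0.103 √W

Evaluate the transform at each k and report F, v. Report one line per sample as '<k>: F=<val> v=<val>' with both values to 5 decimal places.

k=0: u−w=-37.42500, u+w=-10.46300; √(b/2)=1.86949, √(2b)=3.73898; F=1.86949×(-37.425)=-69.96573, v=-10.46300/3.73898=-2.79835
k=1: u−w=17.74400, u+w=-30.52600; √(b/2)=1.86949, √(2b)=3.73898; F=1.86949×17.744=33.17226, v=-30.52600/3.73898=-8.16425
k=2: u−w=1.76000, u+w=28.06200; √(b/2)=1.86949, √(2b)=3.73898; F=1.86949×1.76=3.29031, v=28.06200/3.73898=7.50525
k=3: u−w=-22.18700, u+w=-21.98100; √(b/2)=1.86949, √(2b)=3.73898; F=1.86949×(-22.187)=-41.47842, v=-21.98100/3.73898=-5.87887

0: F=-69.96573 v=-2.79835
1: F=33.17226 v=-8.16425
2: F=3.29031 v=7.50525
3: F=-41.47842 v=-5.87887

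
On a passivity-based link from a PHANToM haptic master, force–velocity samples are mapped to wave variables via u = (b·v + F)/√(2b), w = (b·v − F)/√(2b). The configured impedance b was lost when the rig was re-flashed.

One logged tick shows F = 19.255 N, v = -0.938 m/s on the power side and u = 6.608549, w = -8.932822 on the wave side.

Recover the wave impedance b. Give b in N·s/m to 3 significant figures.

u + w = -2.324273;  u + w = √(2b)·v, so √(2b) = -2.324273/(-0.938) = 2.477903.
b = (√(2b))²/2 = 6.140003/2 = 3.070002.
(Check via u − w = 2F/√(2b): u − w = 15.541371, 2F/√(2b) = 15.541367.)

b = 3.07 N·s/m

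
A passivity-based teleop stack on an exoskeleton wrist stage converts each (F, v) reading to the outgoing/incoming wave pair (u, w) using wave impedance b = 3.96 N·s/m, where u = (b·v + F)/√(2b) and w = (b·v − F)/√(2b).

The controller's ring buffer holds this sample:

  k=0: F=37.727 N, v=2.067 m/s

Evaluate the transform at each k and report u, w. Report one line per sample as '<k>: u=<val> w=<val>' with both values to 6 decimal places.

0: u=16.314233 w=-10.497179

k=0: b·v=3.96×2.067=8.185320; √(2b)=2.814249; u=(8.185320+37.727)/2.814249=16.314233, w=(8.185320−37.727)/2.814249=-10.497179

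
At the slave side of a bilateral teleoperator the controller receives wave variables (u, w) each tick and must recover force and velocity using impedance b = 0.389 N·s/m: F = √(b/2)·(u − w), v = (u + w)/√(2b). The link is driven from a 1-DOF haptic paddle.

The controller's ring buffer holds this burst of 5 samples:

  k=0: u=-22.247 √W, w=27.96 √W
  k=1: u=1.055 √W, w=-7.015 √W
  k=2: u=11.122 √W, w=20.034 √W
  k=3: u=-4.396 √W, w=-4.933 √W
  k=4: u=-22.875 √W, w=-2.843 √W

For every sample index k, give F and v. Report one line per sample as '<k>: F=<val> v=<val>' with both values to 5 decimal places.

0: F=-22.14237 v=6.47701
1: F=3.55904 v=-6.75704
2: F=-3.93038 v=35.32254
3: F=0.23683 v=-10.57658
4: F=-8.83454 v=-29.15731

k=0: u−w=-50.20700, u+w=5.71300; √(b/2)=0.44102, √(2b)=0.88204; F=0.44102×(-50.207)=-22.14237, v=5.71300/0.88204=6.47701
k=1: u−w=8.07000, u+w=-5.96000; √(b/2)=0.44102, √(2b)=0.88204; F=0.44102×8.07=3.55904, v=-5.96000/0.88204=-6.75704
k=2: u−w=-8.91200, u+w=31.15600; √(b/2)=0.44102, √(2b)=0.88204; F=0.44102×(-8.912)=-3.93038, v=31.15600/0.88204=35.32254
k=3: u−w=0.53700, u+w=-9.32900; √(b/2)=0.44102, √(2b)=0.88204; F=0.44102×0.537=0.23683, v=-9.32900/0.88204=-10.57658
k=4: u−w=-20.03200, u+w=-25.71800; √(b/2)=0.44102, √(2b)=0.88204; F=0.44102×(-20.032)=-8.83454, v=-25.71800/0.88204=-29.15731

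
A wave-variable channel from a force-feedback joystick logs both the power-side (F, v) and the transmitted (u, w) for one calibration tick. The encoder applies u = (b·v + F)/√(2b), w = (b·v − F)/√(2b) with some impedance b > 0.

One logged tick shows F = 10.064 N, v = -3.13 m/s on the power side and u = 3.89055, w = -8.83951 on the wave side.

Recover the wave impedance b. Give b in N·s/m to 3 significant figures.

b = 1.25 N·s/m

u + w = -4.9490;  u + w = √(2b)·v, so √(2b) = -4.9490/(-3.13) = 1.5811.
b = (√(2b))²/2 = 2.5000/2 = 1.2500.
(Check via u − w = 2F/√(2b): u − w = 12.7301, 2F/√(2b) = 12.7301.)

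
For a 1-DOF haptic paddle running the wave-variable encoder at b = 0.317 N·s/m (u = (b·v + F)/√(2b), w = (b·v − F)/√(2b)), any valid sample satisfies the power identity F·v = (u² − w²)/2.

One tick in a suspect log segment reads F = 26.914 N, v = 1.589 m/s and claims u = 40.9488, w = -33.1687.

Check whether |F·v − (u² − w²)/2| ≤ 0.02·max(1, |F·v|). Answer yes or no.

no

F·v = 26.914×1.589 = 42.76635 W.
(u² − w²)/2 = (1676.80422 − 1100.16266)/2 = 288.32078 W.
|Δ| = 245.55443;  2% of max(1, |F·v|) = 0.85533.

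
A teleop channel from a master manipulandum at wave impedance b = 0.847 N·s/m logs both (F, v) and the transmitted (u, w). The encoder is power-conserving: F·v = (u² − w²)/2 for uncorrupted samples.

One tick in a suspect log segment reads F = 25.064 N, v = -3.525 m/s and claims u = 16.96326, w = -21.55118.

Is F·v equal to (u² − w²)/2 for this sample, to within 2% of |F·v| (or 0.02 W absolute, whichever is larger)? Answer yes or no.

yes

F·v = 25.064×(-3.525) = -88.3506 W.
(u² − w²)/2 = (287.7522 − 464.4534)/2 = -88.3506 W.
|Δ| = 0.0000;  2% of max(1, |F·v|) = 1.7670.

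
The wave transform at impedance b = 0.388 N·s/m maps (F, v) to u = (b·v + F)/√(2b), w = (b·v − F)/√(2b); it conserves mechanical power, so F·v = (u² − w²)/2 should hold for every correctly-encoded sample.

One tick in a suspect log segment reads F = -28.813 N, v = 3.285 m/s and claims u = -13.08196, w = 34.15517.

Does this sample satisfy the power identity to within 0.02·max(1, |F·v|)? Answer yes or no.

F·v = (-28.813)×3.285 = -94.65071 W.
(u² − w²)/2 = (171.13768 − 1166.57564)/2 = -497.71898 W.
|Δ| = 403.06828;  2% of max(1, |F·v|) = 1.89301.

no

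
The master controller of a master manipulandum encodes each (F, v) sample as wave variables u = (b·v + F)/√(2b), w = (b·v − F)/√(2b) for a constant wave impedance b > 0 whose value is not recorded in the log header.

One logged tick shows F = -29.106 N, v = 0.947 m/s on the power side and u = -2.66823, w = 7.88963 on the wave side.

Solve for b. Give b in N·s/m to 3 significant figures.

u + w = 5.22140;  u + w = √(2b)·v, so √(2b) = 5.22140/0.947 = 5.51362.
b = (√(2b))²/2 = 30.40003/2 = 15.20001.
(Check via u − w = 2F/√(2b): u − w = -10.55786, 2F/√(2b) = -10.55785.)

b = 15.2 N·s/m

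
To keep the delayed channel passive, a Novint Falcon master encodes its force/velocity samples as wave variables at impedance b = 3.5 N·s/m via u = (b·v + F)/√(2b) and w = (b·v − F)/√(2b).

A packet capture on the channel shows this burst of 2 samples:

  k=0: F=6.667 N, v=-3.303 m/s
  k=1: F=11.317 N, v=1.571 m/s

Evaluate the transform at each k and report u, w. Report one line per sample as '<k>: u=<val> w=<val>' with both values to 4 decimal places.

0: u=-1.8496 w=-6.8893
1: u=6.3557 w=-2.1992

k=0: b·v=3.5×(-3.303)=-11.5605; √(2b)=2.6458; u=(-11.5605+6.667)/2.6458=-1.8496, w=(-11.5605−6.667)/2.6458=-6.8893
k=1: b·v=3.5×1.571=5.4985; √(2b)=2.6458; u=(5.4985+11.317)/2.6458=6.3557, w=(5.4985−11.317)/2.6458=-2.1992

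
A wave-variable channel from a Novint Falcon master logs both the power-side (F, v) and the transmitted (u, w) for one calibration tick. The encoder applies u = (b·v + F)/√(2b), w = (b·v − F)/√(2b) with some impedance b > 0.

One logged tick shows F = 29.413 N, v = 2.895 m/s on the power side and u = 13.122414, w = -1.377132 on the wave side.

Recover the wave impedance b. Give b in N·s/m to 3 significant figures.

b = 8.23 N·s/m

u + w = 11.745282;  u + w = √(2b)·v, so √(2b) = 11.745282/2.895 = 4.057092.
b = (√(2b))²/2 = 16.459997/2 = 8.229999.
(Check via u − w = 2F/√(2b): u − w = 14.499546, 2F/√(2b) = 14.499547.)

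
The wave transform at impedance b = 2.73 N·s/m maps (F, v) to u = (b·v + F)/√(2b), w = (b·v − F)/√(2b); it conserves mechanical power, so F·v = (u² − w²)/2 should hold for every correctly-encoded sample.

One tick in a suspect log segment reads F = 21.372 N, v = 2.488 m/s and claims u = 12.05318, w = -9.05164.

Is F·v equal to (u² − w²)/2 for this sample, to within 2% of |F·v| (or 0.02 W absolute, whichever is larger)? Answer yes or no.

no

F·v = 21.372×2.488 = 53.1735 W.
(u² − w²)/2 = (145.2791 − 81.9322)/2 = 31.6735 W.
|Δ| = 21.5001;  2% of max(1, |F·v|) = 1.0635.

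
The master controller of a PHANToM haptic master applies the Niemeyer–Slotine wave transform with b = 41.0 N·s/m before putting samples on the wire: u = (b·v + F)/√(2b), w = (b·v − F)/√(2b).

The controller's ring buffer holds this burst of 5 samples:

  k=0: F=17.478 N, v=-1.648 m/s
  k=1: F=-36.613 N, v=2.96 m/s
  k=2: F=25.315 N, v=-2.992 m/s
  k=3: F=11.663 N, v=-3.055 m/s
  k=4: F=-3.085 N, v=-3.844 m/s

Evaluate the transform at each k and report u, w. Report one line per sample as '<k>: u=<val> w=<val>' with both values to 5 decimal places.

k=0: b·v=41.0×(-1.648)=-67.56800; √(2b)=9.05539; u=(-67.56800+17.478)/9.05539=-5.53152, w=(-67.56800−17.478)/9.05539=-9.39176
k=1: b·v=41.0×2.96=121.36000; √(2b)=9.05539; u=(121.36000+(-36.613))/9.05539=9.35874, w=(121.36000−(-36.613))/9.05539=17.44520
k=2: b·v=41.0×(-2.992)=-122.67200; √(2b)=9.05539; u=(-122.67200+25.315)/9.05539=-10.75128, w=(-122.67200−25.315)/9.05539=-16.34243
k=3: b·v=41.0×(-3.055)=-125.25500; √(2b)=9.05539; u=(-125.25500+11.663)/9.05539=-12.54414, w=(-125.25500−11.663)/9.05539=-15.12006
k=4: b·v=41.0×(-3.844)=-157.60400; √(2b)=9.05539; u=(-157.60400+(-3.085))/9.05539=-17.74513, w=(-157.60400−(-3.085))/9.05539=-17.06377

0: u=-5.53152 w=-9.39176
1: u=9.35874 w=17.44520
2: u=-10.75128 w=-16.34243
3: u=-12.54414 w=-15.12006
4: u=-17.74513 w=-17.06377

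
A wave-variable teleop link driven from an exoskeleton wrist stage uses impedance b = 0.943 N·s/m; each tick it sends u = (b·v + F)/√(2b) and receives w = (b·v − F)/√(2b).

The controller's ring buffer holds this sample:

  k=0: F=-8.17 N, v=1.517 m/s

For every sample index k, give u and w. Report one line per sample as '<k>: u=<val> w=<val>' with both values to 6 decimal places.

k=0: b·v=0.943×1.517=1.430531; √(2b)=1.373317; u=(1.430531+(-8.17))/1.373317=-4.907438, w=(1.430531−(-8.17))/1.373317=6.990760

0: u=-4.907438 w=6.990760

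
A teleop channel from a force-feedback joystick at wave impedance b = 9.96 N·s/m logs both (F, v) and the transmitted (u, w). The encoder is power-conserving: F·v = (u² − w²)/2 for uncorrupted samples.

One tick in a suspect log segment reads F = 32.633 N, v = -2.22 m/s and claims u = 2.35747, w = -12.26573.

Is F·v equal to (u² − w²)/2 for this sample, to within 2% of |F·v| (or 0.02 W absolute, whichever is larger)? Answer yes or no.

yes

F·v = 32.633×(-2.22) = -72.44526 W.
(u² − w²)/2 = (5.55766 − 150.44813)/2 = -72.44523 W.
|Δ| = 0.00003;  2% of max(1, |F·v|) = 1.44891.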